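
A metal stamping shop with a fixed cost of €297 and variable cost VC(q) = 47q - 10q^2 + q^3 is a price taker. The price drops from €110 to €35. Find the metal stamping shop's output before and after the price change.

MC = 47 - 20q + 3q^2; the shutdown threshold is min AVC = €22 (at q = 5).
With P = €110 above the shutdown price, P = MC gives q = 9.
At P = €35 ≥ min AVC, set P = MC: q = 6. The firm stays open but cuts output.

Output falls from 9 to 6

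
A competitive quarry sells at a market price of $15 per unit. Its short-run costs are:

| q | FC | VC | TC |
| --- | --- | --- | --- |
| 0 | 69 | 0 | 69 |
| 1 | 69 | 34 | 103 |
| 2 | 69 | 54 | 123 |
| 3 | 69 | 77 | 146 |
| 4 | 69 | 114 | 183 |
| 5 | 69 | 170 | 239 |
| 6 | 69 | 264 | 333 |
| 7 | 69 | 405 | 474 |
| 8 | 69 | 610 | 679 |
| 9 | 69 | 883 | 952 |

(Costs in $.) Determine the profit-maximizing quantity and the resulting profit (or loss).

Compute π = P·q − TC at each output: q=0: -69; q=1: -88; q=2: -93; q=3: -101; q=4: -123; q=5: -164; q=6: -243; q=7: -369; q=8: -559; q=9: -817.
Profit is highest at q = 0. Equivalently, the lowest AVC in the table is 77/3 ≈ $25.67 at q = 3, and P = $15 falls below it — price never covers variable cost, so the firm shuts down and loses only its fixed cost.

q = 0 (shut down); profit = -$69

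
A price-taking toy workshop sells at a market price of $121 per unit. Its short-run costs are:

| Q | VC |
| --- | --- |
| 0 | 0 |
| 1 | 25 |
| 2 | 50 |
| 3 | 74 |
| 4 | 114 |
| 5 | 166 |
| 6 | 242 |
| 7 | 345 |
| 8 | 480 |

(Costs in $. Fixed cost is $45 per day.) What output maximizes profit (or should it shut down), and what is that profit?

Q = 7; profit = $457

Profit at each row (π = 121Q − TC): Q=0: -45; Q=1: 51; Q=2: 147; Q=3: 244; Q=4: 325; Q=5: 394; Q=6: 439; Q=7: 457; Q=8: 443.
Profit is maximized at Q = 7. AVC there is 345/7 = $49.29 ≤ P, so producing beats shutting down (which would give -$45).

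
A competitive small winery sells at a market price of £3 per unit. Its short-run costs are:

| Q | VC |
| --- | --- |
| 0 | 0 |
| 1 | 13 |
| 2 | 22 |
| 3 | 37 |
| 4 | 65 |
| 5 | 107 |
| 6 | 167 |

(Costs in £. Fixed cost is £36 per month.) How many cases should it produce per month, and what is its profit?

Q = 0 (shut down); profit = -£36

Compute π = P·Q − TC at each output: Q=0: -36; Q=1: -46; Q=2: -52; Q=3: -64; Q=4: -89; Q=5: -128; Q=6: -185.
Profit is highest at Q = 0. Equivalently, the lowest AVC in the table is 22/2 ≈ £11 at Q = 2, and P = £3 falls below it — price never covers variable cost, so the firm shuts down and loses only its fixed cost.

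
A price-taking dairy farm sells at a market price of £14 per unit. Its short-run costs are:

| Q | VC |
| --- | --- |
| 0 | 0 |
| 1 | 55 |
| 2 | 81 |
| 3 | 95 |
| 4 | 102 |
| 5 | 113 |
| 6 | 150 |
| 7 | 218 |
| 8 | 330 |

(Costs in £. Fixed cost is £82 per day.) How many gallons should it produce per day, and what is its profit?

Q = 0 (shut down); profit = -£82

Compute π = P·Q − TC at each output: Q=0: -82; Q=1: -123; Q=2: -135; Q=3: -135; Q=4: -128; Q=5: -125; Q=6: -148; Q=7: -202; Q=8: -300.
Profit is highest at Q = 0. Equivalently, the lowest AVC in the table is 113/5 ≈ £22.60 at Q = 5, and P = £14 falls below it — price never covers variable cost, so the firm shuts down and loses only its fixed cost.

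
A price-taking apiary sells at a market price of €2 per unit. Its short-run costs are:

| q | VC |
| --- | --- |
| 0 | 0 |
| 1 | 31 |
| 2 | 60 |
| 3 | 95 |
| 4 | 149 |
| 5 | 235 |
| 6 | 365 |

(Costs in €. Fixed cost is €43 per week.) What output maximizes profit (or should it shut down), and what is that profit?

Tabulate TR − TC: q=0: -43; q=1: -72; q=2: -99; q=3: -132; q=4: -184; q=5: -268; q=6: -396.
Profit is highest at q = 0. Equivalently, the lowest AVC in the table is 60/2 ≈ €30 at q = 2, and P = €2 falls below it — price never covers variable cost, so the firm shuts down and loses only its fixed cost.

q = 0 (shut down); profit = -€43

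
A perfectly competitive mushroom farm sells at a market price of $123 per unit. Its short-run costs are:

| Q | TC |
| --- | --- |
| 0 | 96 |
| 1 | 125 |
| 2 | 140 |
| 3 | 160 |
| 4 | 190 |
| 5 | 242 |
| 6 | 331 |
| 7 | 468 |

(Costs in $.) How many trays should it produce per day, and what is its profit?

Tabulate TR − TC: Q=0: -96; Q=1: -2; Q=2: 106; Q=3: 209; Q=4: 302; Q=5: 373; Q=6: 407; Q=7: 393.
Profit is maximized at Q = 6. AVC there is 235/6 = $39.17 ≤ P, so producing beats shutting down (which would give -$96).

Q = 6; profit = $407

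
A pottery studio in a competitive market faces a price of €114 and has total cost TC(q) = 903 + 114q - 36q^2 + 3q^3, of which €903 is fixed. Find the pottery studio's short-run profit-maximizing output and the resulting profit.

AVC = 114 - 36q + 3q^2; min AVC = €6 at q = 6. Since P = €114 ≥ min AVC, the firm produces.
With MC = 114 - 72q + 9q^2, P = MC on the upward-sloping part at q* = 8.
TR = 114·8 = 912. TC = 903 + 144 = 1047. Profit = 912 − 1047 = -€135.
By producing, the firm covers all variable cost plus €768 of fixed cost; shutting down would lose the full €903.

Profit = -€135 at q = 8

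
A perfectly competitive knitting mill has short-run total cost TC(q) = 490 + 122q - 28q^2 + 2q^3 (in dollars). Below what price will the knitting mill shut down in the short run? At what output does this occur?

The firm shuts down when price falls below the minimum of average variable cost. AVC = VC/q = 122 - 28q + 2q^2.
dAVC/dq = -28 + 4q = 0 gives q = 7. min AVC = 122 - 28·7 + 2·7^2 = 24.
For P < $24 the firm produces nothing.

$24 per unit, at q = 7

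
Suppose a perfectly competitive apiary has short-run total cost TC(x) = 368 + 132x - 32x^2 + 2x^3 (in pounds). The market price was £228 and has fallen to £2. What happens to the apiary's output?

Output falls from 12 to 0 (the firm shuts down)

MC = 132 - 64x + 6x^2; the shutdown threshold is min AVC = £4 (at x = 8).
With P = £228 above the shutdown price, P = MC gives x = 12.
At P = £2 < min AVC = £4, price no longer covers variable cost at any output, so the firm shuts down: x = 0.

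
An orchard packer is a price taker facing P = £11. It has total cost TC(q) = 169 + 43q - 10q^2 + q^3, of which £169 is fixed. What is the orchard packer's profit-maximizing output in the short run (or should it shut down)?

Shut down

Strip out fixed cost: VC = 43q - 10q^2 + q^3. Then AVC = 43 - 10q + q^2 and MC = 43 - 20q + 3q^2.
AVC hits its minimum where MC = AVC, at q = 5, giving min AVC = 43 - 10·5 + 5^2 = £18.
Since P = £11 < min AVC = £18, price fails to cover variable cost at any output.
Best response: produce nothing and absorb the £169 fixed cost.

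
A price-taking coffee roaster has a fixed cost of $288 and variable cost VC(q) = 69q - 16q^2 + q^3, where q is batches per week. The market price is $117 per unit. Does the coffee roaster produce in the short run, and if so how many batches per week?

Strip out fixed cost: VC = 69q - 16q^2 + q^3. Then AVC = 69 - 16q + q^2 and MC = 69 - 32q + 3q^2.
The AVC parabola has its vertex at q = 16/2 = 8, where AVC = 69 - 16·8 + 8^2 = $5.
Because $117 ≥ $5, revenue can cover variable cost; the firm operates.
P = MC gives -48 - 32q + 3q^2 = 0, with roots -4/3 and 12. Take the larger (rising MC): q* = 12.
Check: AVC at q = 12 is $21 ≤ P, so revenue covers variable cost.
Profit = P·q − TC = 117·12 − 540 = $864.

Produce at q = 12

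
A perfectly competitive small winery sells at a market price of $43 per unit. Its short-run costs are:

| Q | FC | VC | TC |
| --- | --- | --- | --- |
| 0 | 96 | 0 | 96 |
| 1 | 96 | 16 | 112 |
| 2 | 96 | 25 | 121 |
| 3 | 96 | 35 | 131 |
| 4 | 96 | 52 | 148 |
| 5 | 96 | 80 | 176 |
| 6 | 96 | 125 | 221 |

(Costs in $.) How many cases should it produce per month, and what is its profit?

Q = 5; profit = $39

Compute π = P·Q − TC at each output: Q=0: -96; Q=1: -69; Q=2: -35; Q=3: -2; Q=4: 24; Q=5: 39; Q=6: 37.
Profit is maximized at Q = 5. AVC there is 80/5 = $16 ≤ P, so producing beats shutting down (which would give -$96).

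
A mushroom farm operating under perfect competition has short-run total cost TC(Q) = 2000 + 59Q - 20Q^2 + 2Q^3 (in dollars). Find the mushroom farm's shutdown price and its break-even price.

AVC = 59 - 20Q + 2Q^2; minimized at Q = 5, giving min AVC = $9. That is the shutdown price.
ATC = 2000/Q + 59 - 20Q + 2Q^2. Setting dATC/dQ = −2000/Q^2 − 20 + 4Q = 0 gives Q = 10 (since 4·10^3 − 20·10^2 = 2000).
min ATC = 2000/10 + 59 − 20·10 + 2·10^2 = $259. That is the break-even price.
For $9 ≤ P < $259 the firm produces at a loss; below $9 it shuts down.

Shutdown price = $9; break-even price = $259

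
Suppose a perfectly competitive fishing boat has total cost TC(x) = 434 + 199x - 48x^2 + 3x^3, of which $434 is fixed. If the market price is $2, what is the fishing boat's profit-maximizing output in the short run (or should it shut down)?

Variable cost is VC = 199x - 48x^2 + 3x^3, so AVC = VC/x = 199 - 48x + 3x^2 and MC = dTC/dx = 199 - 96x + 9x^2.
The AVC parabola has its vertex at x = 48/6 = 8, where AVC = 199 - 48·8 + 3·8^2 = $7.
Since P = $2 < min AVC = $7, price fails to cover variable cost at any output.
The firm minimizes its loss by shutting down and losing only its fixed cost of $434.

Shut down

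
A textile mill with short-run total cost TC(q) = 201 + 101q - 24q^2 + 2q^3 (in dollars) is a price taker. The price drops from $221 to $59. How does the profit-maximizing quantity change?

Output falls from 10 to 7

MC = 101 - 48q + 6q^2; the shutdown threshold is min AVC = $29 (at q = 6).
With P = $221 above the shutdown price, P = MC gives q = 10.
At P = $59 ≥ min AVC, set P = MC: q = 7. The firm stays open but cuts output.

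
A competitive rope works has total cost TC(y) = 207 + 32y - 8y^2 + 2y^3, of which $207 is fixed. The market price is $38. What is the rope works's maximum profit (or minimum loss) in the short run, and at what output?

Profit = -$171 at y = 3

AVC = 32 - 8y + 2y^2; min AVC = $24 at y = 2. Since P = $38 ≥ min AVC, the firm produces.
With MC = 32 - 16y + 6y^2, P = MC on the upward-sloping part at y* = 3.
TR = 38·3 = 114. TC = 207 + 78 = 285. Profit = 114 − 285 = -$171.
Shutting down would mean losing the fixed cost of $207, so operating at a loss of $171 is better by $36.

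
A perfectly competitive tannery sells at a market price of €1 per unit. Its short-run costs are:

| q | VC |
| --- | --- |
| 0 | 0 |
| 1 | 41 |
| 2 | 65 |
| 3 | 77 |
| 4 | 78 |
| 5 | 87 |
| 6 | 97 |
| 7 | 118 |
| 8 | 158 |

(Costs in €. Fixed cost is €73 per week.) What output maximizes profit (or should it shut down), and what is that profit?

Profit at each row (π = 1q − TC): q=0: -73; q=1: -113; q=2: -136; q=3: -147; q=4: -147; q=5: -155; q=6: -164; q=7: -184; q=8: -223.
Profit is highest at q = 0. Equivalently, the lowest AVC in the table is 97/6 ≈ €16.17 at q = 6, and P = €1 falls below it — price never covers variable cost, so the firm shuts down and loses only its fixed cost.

q = 0 (shut down); profit = -€73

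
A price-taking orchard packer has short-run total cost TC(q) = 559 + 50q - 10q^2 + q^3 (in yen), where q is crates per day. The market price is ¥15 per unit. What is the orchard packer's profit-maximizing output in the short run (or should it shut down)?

Shut down

Strip out fixed cost: VC = 50q - 10q^2 + q^3. Then AVC = 50 - 10q + q^2 and MC = 50 - 20q + 3q^2.
The AVC parabola has its vertex at q = 10/2 = 5, where AVC = 50 - 10·5 + 5^2 = ¥25.
With P < min AVC (¥15 < ¥25), every unit sold adds to the loss.
The firm minimizes its loss by shutting down and losing only its fixed cost of ¥559.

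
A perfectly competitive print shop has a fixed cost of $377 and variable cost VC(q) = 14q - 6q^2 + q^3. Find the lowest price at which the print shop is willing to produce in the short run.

Short-run supply begins at min AVC. From VC = 14q - 6q^2 + q^3, AVC = 14 - 6q + q^2.
At the minimum of AVC, MC = AVC. MC = 14 - 12q + 3q^2; setting MC = AVC gives 2q^2 - 6q = 0, so q = 3. min AVC = 5.
So the shutdown price is $5.

$5 per unit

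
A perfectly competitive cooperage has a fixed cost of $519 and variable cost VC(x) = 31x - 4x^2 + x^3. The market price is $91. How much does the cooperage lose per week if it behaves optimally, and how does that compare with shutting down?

AVC = 31 - 4x + x^2; min AVC = $27 at x = 2. Since P = $91 ≥ min AVC, the firm produces.
MC = 31 - 8x + 3x^2. Setting P = MC and taking the root on the rising branch gives x* = 6.
TR = 91·6 = 546. TC = 519 + 258 = 777. Profit = 546 − 777 = -$231.
Shutting down would mean losing the fixed cost of $519, so operating at a loss of $231 is better by $288.

Profit = -$231 at x = 6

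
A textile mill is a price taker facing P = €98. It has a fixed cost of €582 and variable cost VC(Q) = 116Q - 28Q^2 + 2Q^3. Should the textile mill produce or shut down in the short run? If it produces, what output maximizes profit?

Variable cost is VC = 116Q - 28Q^2 + 2Q^3, so AVC = VC/Q = 116 - 28Q + 2Q^2 and MC = dTC/dQ = 116 - 56Q + 6Q^2.
The AVC parabola has its vertex at Q = 28/4 = 7, where AVC = 116 - 28·7 + 2·7^2 = €18.
P = €98 exceeds min AVC = €18, so the firm stays open.
P = MC gives 18 - 56Q + 6Q^2 = 0, with roots 1/3 and 9. Take the larger (rising MC): Q* = 9.
Check: AVC at Q = 9 is €26 ≤ P, so revenue covers variable cost.
Profit = P·Q − TC = 98·9 − 816 = €66.

Produce at Q = 9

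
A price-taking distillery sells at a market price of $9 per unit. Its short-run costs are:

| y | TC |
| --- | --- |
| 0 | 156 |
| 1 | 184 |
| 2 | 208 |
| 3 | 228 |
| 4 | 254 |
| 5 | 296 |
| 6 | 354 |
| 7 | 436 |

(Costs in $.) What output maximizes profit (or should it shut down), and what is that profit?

y = 0 (shut down); profit = -$156

Tabulate TR − TC: y=0: -156; y=1: -175; y=2: -190; y=3: -201; y=4: -218; y=5: -251; y=6: -300; y=7: -373.
Profit is highest at y = 0. Equivalently, the lowest AVC in the table is 72/3 ≈ $24 at y = 3, and P = $9 falls below it — price never covers variable cost, so the firm shuts down and loses only its fixed cost.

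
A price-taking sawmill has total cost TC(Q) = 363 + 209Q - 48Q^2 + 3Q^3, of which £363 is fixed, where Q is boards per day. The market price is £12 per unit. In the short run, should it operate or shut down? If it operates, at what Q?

Strip out fixed cost: VC = 209Q - 48Q^2 + 3Q^3. Then AVC = 209 - 48Q + 3Q^2 and MC = 209 - 96Q + 9Q^2.
The AVC parabola has its vertex at Q = 48/6 = 8, where AVC = 209 - 48·8 + 3·8^2 = £17.
With P < min AVC (£12 < £17), every unit sold adds to the loss.
Best response: produce nothing and absorb the £363 fixed cost.

Shut down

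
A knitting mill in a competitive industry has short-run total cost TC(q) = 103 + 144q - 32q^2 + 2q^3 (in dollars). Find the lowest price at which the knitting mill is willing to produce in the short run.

Short-run supply begins at min AVC. From VC = 144q - 32q^2 + 2q^3, AVC = 144 - 32q + 2q^2.
At the minimum of AVC, MC = AVC. MC = 144 - 64q + 6q^2; setting MC = AVC gives 4q^2 - 32q = 0, so q = 8. min AVC = 16.
So the shutdown price is $16.

$16 per unit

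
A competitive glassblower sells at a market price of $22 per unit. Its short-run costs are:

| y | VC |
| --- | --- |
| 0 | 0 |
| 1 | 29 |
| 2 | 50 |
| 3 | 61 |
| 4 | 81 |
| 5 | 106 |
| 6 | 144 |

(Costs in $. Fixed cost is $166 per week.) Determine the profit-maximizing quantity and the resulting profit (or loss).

y = 4; profit = -$159

Profit at each row (π = 22y − TC): y=0: -166; y=1: -173; y=2: -172; y=3: -161; y=4: -159; y=5: -162; y=6: -178.
Profit is maximized at y = 4. AVC there is 81/4 = $20.25 ≤ P, so producing beats shutting down (which would give -$166).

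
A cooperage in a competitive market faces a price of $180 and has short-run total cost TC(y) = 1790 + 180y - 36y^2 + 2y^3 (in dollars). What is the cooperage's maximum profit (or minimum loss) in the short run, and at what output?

Profit = -$62 at y = 12

AVC = 180 - 36y + 2y^2 has its minimum $18 at y = 9; price $180 clears that bar, so the firm operates.
MC = 180 - 72y + 6y^2. Setting P = MC and taking the root on the rising branch gives y* = 12.
TR = 180·12 = 2160. TC = 1790 + 432 = 2222. Profit = 2160 − 2222 = -$62.
That loss of $62 beats the $1790 the firm would lose by shutting down; producing recovers $1728 of fixed cost.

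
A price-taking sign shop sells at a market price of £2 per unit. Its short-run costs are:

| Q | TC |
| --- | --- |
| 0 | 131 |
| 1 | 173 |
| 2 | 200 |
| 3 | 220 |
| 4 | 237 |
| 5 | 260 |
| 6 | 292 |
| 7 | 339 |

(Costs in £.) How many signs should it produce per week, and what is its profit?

Compute π = P·Q − TC at each output: Q=0: -131; Q=1: -171; Q=2: -196; Q=3: -214; Q=4: -229; Q=5: -250; Q=6: -280; Q=7: -325.
Profit is highest at Q = 0. Equivalently, the lowest AVC in the table is 129/5 ≈ £25.80 at Q = 5, and P = £2 falls below it — price never covers variable cost, so the firm shuts down and loses only its fixed cost.

Q = 0 (shut down); profit = -£131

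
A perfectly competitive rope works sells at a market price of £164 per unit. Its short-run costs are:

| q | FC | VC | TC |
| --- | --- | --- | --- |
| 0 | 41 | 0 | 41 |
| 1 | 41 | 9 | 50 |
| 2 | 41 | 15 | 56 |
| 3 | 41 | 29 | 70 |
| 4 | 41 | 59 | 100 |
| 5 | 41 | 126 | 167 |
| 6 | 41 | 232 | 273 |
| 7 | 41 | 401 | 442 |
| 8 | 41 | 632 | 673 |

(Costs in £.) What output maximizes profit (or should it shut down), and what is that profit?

q = 6; profit = £711

Compute π = P·q − TC at each output: q=0: -41; q=1: 114; q=2: 272; q=3: 422; q=4: 556; q=5: 653; q=6: 711; q=7: 706; q=8: 639.
Profit is maximized at q = 6. AVC there is 232/6 = £38.67 ≤ P, so producing beats shutting down (which would give -£41).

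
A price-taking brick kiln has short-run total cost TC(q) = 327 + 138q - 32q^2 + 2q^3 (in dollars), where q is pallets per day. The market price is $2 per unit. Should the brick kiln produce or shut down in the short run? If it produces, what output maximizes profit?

Variable cost is VC = 138q - 32q^2 + 2q^3, so AVC = VC/q = 138 - 32q + 2q^2 and MC = dTC/dq = 138 - 64q + 6q^2.
AVC is minimized where dAVC/dq = -32 + 4q = 0, at q = 8; min AVC = 138 - 32·8 + 2·8^2 = $10.
P = $2 lies below min AVC = $10; no output level covers variable cost.
Best response: produce nothing and absorb the $327 fixed cost.

Shut down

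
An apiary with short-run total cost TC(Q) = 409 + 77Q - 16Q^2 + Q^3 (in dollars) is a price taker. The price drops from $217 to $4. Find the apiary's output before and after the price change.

Output falls from 14 to 0 (the firm shuts down)

MC = 77 - 32Q + 3Q^2; the shutdown threshold is min AVC = $13 (at Q = 8).
With P = $217 above the shutdown price, P = MC gives Q = 14.
At P = $4 < min AVC = $13, price no longer covers variable cost at any output, so the firm shuts down: Q = 0.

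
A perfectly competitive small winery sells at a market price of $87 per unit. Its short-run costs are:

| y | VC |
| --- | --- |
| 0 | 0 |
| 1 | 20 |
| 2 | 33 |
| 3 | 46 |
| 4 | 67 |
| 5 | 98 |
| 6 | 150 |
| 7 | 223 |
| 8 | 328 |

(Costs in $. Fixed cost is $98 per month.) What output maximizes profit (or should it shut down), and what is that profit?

Compute π = P·y − TC at each output: y=0: -98; y=1: -31; y=2: 43; y=3: 117; y=4: 183; y=5: 239; y=6: 274; y=7: 288; y=8: 270.
Profit is maximized at y = 7. AVC there is 223/7 = $31.86 ≤ P, so producing beats shutting down (which would give -$98).

y = 7; profit = $288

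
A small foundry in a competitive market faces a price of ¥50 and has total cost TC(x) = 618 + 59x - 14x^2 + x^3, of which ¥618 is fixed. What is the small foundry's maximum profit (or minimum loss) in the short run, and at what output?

AVC = 59 - 14x + x^2 has its minimum ¥10 at x = 7; price ¥50 clears that bar, so the firm operates.
With MC = 59 - 28x + 3x^2, P = MC on the upward-sloping part at x* = 9.
TR = 50·9 = 450. TC = 618 + 126 = 744. Profit = 450 − 744 = -¥294.
Shutting down would mean losing the fixed cost of ¥618, so operating at a loss of ¥294 is better by ¥324.

Profit = -¥294 at x = 9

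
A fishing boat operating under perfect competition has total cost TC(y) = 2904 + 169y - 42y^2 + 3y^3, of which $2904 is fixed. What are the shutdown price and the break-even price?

Shutdown price = min AVC. AVC = 169 - 42y + 3y^2, with vertex at y = 7 and minimum $22.
ATC = 2904/y + 169 - 42y + 3y^2. Setting dATC/dy = −2904/y^2 − 42 + 6y = 0 gives y = 11 (since 6·11^3 − 42·11^2 = 2904).
min ATC = 2904/11 + 169 − 42·11 + 3·11^2 = $334. That is the break-even price.
Between these two prices the firm operates at a loss; above $334 it earns a profit.

Shutdown price = $22; break-even price = $334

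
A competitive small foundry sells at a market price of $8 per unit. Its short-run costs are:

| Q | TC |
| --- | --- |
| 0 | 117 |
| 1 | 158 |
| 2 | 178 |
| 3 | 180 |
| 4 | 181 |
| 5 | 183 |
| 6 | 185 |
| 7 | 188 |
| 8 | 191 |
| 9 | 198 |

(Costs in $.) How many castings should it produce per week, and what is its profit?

Tabulate TR − TC: Q=0: -117; Q=1: -150; Q=2: -162; Q=3: -156; Q=4: -149; Q=5: -143; Q=6: -137; Q=7: -132; Q=8: -127; Q=9: -126.
Profit is highest at Q = 0. Equivalently, the lowest AVC in the table is 81/9 ≈ $9 at Q = 9, and P = $8 falls below it — price never covers variable cost, so the firm shuts down and loses only its fixed cost.

Q = 0 (shut down); profit = -$117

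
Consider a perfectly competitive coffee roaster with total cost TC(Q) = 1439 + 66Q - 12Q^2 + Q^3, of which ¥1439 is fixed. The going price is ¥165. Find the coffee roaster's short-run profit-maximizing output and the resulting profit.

AVC = 66 - 12Q + Q^2 has its minimum ¥30 at Q = 6; price ¥165 clears that bar, so the firm operates.
With MC = 66 - 24Q + 3Q^2, P = MC on the upward-sloping part at Q* = 11.
TR = 165·11 = 1815. TC = 1439 + 605 = 2044. Profit = 1815 − 2044 = -¥229.
That loss of ¥229 beats the ¥1439 the firm would lose by shutting down; producing recovers ¥1210 of fixed cost.

Profit = -¥229 at Q = 11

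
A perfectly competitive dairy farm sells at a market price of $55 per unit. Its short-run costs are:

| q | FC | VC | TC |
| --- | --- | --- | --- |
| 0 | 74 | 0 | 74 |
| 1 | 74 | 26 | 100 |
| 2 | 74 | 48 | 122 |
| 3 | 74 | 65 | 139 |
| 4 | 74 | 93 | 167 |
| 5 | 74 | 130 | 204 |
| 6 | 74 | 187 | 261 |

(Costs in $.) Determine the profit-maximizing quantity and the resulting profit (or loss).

Profit at each row (π = 55q − TC): q=0: -74; q=1: -45; q=2: -12; q=3: 26; q=4: 53; q=5: 71; q=6: 69.
Profit is maximized at q = 5. AVC there is 130/5 = $26 ≤ P, so producing beats shutting down (which would give -$74).

q = 5; profit = $71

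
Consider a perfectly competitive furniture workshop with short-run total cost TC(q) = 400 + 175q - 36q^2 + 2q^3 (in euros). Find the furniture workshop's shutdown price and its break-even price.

Shutdown price = €13; break-even price = €55

Shutdown price = min AVC. AVC = 175 - 36q + 2q^2, with vertex at q = 9 and minimum €13.
ATC = 400/q + 175 - 36q + 2q^2. Setting dATC/dq = −400/q^2 − 36 + 4q = 0 gives q = 10 (since 4·10^3 − 36·10^2 = 400).
min ATC = 400/10 + 175 − 36·10 + 2·10^2 = €55. That is the break-even price.
For €13 ≤ P < €55 the firm produces at a loss; below €13 it shuts down.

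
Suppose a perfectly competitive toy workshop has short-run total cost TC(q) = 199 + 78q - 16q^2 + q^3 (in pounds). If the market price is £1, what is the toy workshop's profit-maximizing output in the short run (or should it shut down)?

Variable cost is VC = 78q - 16q^2 + q^3, so AVC = VC/q = 78 - 16q + q^2 and MC = dTC/dq = 78 - 32q + 3q^2.
AVC hits its minimum where MC = AVC, at q = 8, giving min AVC = 78 - 16·8 + 8^2 = £14.
P = £1 lies below min AVC = £14; no output level covers variable cost.
Shutting down limits the loss to fixed cost, £199.

Shut down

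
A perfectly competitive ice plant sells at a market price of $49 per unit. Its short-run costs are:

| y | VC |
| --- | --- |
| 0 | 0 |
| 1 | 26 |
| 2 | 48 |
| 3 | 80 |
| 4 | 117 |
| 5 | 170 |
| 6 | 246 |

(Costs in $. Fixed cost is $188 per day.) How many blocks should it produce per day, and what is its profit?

Profit at each row (π = 49y − TC): y=0: -188; y=1: -165; y=2: -138; y=3: -121; y=4: -109; y=5: -113; y=6: -140.
Profit is maximized at y = 4. AVC there is 117/4 = $29.25 ≤ P, so producing beats shutting down (which would give -$188).

y = 4; profit = -$109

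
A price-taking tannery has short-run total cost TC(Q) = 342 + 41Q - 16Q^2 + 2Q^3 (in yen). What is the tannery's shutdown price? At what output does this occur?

Short-run supply begins at min AVC. From VC = 41Q - 16Q^2 + 2Q^3, AVC = 41 - 16Q + 2Q^2.
dAVC/dQ = -16 + 4Q = 0 gives Q = 4. min AVC = 41 - 16·4 + 2·4^2 = 9.
So the shutdown price is ¥9.

¥9 per unit, at Q = 4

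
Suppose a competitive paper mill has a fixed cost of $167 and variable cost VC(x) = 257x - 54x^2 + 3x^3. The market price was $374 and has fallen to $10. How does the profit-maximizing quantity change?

Output falls from 13 to 0 (the firm shuts down)

MC = 257 - 108x + 9x^2; the shutdown threshold is min AVC = $14 (at x = 9).
With P = $374 above the shutdown price, P = MC gives x = 13.
At P = $10 < min AVC = $14, price no longer covers variable cost at any output, so the firm shuts down: x = 0.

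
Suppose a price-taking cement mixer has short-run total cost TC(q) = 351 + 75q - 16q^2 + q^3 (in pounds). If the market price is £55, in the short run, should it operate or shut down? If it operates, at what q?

Strip out fixed cost: VC = 75q - 16q^2 + q^3. Then AVC = 75 - 16q + q^2 and MC = 75 - 32q + 3q^2.
AVC hits its minimum where MC = AVC, at q = 8, giving min AVC = 75 - 16·8 + 8^2 = £11.
Since P = £55 ≥ min AVC = £11, price covers variable cost and the firm should produce.
Solving P = MC: 20 - 32q + 3q^2 = 0 ⇒ q = 2/3 or 10. On the upward-sloping branch, q* = 10.
Check: AVC at q = 10 is £15 ≤ P, so revenue covers variable cost.
Profit = P·q − TC = 55·10 − 501 = £49.

Produce at q = 10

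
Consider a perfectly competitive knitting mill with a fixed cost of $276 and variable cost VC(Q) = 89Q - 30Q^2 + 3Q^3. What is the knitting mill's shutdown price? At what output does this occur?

$14 per unit, at Q = 5

The firm shuts down when price falls below the minimum of average variable cost. AVC = VC/Q = 89 - 30Q + 3Q^2.
At the minimum of AVC, MC = AVC. MC = 89 - 60Q + 9Q^2; setting MC = AVC gives 6Q^2 - 30Q = 0, so Q = 5. min AVC = 14.
The firm shuts down for any P below $14.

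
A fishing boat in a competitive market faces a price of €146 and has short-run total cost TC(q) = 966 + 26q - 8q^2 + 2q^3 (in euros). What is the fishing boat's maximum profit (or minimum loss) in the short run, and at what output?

Profit = -€390 at q = 6

AVC = 26 - 8q + 2q^2; min AVC = €18 at q = 2. Since P = €146 ≥ min AVC, the firm produces.
MC = 26 - 16q + 6q^2. Setting P = MC and taking the root on the rising branch gives q* = 6.
TR = 146·6 = 876. TC = 966 + 300 = 1266. Profit = 876 − 1266 = -€390.
That loss of €390 beats the €966 the firm would lose by shutting down; producing recovers €576 of fixed cost.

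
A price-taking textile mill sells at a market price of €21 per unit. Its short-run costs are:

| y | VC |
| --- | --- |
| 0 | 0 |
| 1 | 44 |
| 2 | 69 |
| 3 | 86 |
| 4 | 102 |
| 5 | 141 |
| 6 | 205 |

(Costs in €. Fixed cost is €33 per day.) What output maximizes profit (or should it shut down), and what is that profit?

y = 0 (shut down); profit = -€33

Profit at each row (π = 21y − TC): y=0: -33; y=1: -56; y=2: -60; y=3: -56; y=4: -51; y=5: -69; y=6: -112.
Profit is highest at y = 0. Equivalently, the lowest AVC in the table is 102/4 ≈ €25.50 at y = 4, and P = €21 falls below it — price never covers variable cost, so the firm shuts down and loses only its fixed cost.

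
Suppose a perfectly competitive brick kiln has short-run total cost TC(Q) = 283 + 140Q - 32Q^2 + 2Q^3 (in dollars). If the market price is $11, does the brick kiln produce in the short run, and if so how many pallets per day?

Shut down

From TC, MC = TC'(Q) = 140 - 64Q + 6Q^2 and AVC = VC/Q = 140 - 32Q + 2Q^2.
AVC is minimized where dAVC/dQ = -32 + 4Q = 0, at Q = 8; min AVC = 140 - 32·8 + 2·8^2 = $12.
Since P = $11 < min AVC = $12, price fails to cover variable cost at any output.
The firm minimizes its loss by shutting down and losing only its fixed cost of $283.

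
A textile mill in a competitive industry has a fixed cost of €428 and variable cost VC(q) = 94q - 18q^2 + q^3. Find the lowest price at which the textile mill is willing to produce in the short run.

€13 per unit

Short-run supply begins at min AVC. From VC = 94q - 18q^2 + q^3, AVC = 94 - 18q + q^2.
At the minimum of AVC, MC = AVC. MC = 94 - 36q + 3q^2; setting MC = AVC gives 2q^2 - 18q = 0, so q = 9. min AVC = 13.
The firm shuts down for any P below €13.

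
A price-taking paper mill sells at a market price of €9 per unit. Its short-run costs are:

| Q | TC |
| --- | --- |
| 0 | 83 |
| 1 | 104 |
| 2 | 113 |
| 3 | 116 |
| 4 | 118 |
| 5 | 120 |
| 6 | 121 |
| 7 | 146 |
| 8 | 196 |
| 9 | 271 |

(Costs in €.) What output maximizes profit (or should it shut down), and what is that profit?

Compute π = P·Q − TC at each output: Q=0: -83; Q=1: -95; Q=2: -95; Q=3: -89; Q=4: -82; Q=5: -75; Q=6: -67; Q=7: -83; Q=8: -124; Q=9: -190.
Profit is maximized at Q = 6. AVC there is 38/6 = €6.33 ≤ P, so producing beats shutting down (which would give -€83).

Q = 6; profit = -€67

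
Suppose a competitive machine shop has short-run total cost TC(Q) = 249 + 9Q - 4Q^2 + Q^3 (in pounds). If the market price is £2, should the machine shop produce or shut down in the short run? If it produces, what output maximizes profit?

Variable cost is VC = 9Q - 4Q^2 + Q^3, so AVC = VC/Q = 9 - 4Q + Q^2 and MC = dTC/dQ = 9 - 8Q + 3Q^2.
The AVC parabola has its vertex at Q = 4/2 = 2, where AVC = 9 - 4·2 + 2^2 = £5.
P = £2 lies below min AVC = £5; no output level covers variable cost.
Best response: produce nothing and absorb the £249 fixed cost.

Shut down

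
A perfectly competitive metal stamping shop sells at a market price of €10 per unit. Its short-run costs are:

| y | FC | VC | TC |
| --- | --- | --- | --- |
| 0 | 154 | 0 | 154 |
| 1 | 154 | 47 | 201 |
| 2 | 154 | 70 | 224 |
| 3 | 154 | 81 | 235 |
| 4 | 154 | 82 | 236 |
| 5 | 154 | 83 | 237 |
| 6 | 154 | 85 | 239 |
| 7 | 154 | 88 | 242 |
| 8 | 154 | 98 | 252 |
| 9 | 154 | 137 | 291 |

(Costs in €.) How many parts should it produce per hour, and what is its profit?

Compute π = P·y − TC at each output: y=0: -154; y=1: -191; y=2: -204; y=3: -205; y=4: -196; y=5: -187; y=6: -179; y=7: -172; y=8: -172; y=9: -201.
Profit is highest at y = 0. Equivalently, the lowest AVC in the table is 98/8 ≈ €12.25 at y = 8, and P = €10 falls below it — price never covers variable cost, so the firm shuts down and loses only its fixed cost.

y = 0 (shut down); profit = -€154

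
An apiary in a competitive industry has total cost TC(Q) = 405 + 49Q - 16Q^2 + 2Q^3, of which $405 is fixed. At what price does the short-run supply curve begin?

$17 per unit

The shutdown price is the minimum of AVC. VC = 49Q - 16Q^2 + 2Q^3, so AVC = 49 - 16Q + 2Q^2.
At the minimum of AVC, MC = AVC. MC = 49 - 32Q + 6Q^2; setting MC = AVC gives 4Q^2 - 16Q = 0, so Q = 4. min AVC = 17.
For P < $17 the firm produces nothing.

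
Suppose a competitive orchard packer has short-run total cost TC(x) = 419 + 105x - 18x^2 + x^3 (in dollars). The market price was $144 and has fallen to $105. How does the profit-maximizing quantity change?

Output falls from 13 to 12

MC = 105 - 36x + 3x^2; the shutdown threshold is min AVC = $24 (at x = 9).
With P = $144 above the shutdown price, P = MC gives x = 13.
At P = $105 ≥ min AVC, set P = MC: x = 12. The firm stays open but cuts output.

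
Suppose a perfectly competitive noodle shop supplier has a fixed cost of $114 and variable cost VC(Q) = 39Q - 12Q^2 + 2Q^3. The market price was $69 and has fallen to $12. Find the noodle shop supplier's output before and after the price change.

Output falls from 5 to 0 (the firm shuts down)

AVC = 39 - 12Q + 2Q^2, minimized at Q = 3 where min AVC = $21. MC = 39 - 24Q + 6Q^2.
At P = $69 ≥ min AVC, set P = MC on the rising branch: Q = 5.
At P = $12 < min AVC = $21, price no longer covers variable cost at any output, so the firm shuts down: Q = 0.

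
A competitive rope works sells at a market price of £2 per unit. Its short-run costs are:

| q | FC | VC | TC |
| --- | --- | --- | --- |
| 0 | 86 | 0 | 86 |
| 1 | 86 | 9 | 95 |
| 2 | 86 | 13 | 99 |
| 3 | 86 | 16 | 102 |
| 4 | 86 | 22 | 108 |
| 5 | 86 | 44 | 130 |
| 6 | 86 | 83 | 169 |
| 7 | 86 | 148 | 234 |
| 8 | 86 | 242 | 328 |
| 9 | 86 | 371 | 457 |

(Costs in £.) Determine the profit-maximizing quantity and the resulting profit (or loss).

q = 0 (shut down); profit = -£86

Compute π = P·q − TC at each output: q=0: -86; q=1: -93; q=2: -95; q=3: -96; q=4: -100; q=5: -120; q=6: -157; q=7: -220; q=8: -312; q=9: -439.
Profit is highest at q = 0. Equivalently, the lowest AVC in the table is 16/3 ≈ £5.33 at q = 3, and P = £2 falls below it — price never covers variable cost, so the firm shuts down and loses only its fixed cost.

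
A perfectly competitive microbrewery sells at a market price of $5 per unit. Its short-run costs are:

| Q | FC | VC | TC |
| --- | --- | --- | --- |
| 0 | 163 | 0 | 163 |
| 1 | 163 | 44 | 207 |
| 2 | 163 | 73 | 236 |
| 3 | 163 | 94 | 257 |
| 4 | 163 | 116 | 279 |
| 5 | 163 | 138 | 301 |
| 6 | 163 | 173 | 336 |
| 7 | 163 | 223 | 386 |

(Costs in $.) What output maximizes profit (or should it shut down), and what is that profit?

Q = 0 (shut down); profit = -$163

Compute π = P·Q − TC at each output: Q=0: -163; Q=1: -202; Q=2: -226; Q=3: -242; Q=4: -259; Q=5: -276; Q=6: -306; Q=7: -351.
Profit is highest at Q = 0. Equivalently, the lowest AVC in the table is 138/5 ≈ $27.60 at Q = 5, and P = $5 falls below it — price never covers variable cost, so the firm shuts down and loses only its fixed cost.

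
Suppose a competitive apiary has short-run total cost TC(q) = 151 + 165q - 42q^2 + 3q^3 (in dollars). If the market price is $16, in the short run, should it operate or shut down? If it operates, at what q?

Shut down

Strip out fixed cost: VC = 165q - 42q^2 + 3q^3. Then AVC = 165 - 42q + 3q^2 and MC = 165 - 84q + 9q^2.
The AVC parabola has its vertex at q = 42/6 = 7, where AVC = 165 - 42·7 + 3·7^2 = $18.
P = $16 lies below min AVC = $18; no output level covers variable cost.
The firm minimizes its loss by shutting down and losing only its fixed cost of $151.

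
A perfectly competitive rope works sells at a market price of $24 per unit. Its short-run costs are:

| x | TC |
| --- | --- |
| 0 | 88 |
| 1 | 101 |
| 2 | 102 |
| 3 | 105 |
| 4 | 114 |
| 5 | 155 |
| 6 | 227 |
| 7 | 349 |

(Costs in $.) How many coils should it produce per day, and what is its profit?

Tabulate TR − TC: x=0: -88; x=1: -77; x=2: -54; x=3: -33; x=4: -18; x=5: -35; x=6: -83; x=7: -181.
Profit is maximized at x = 4. AVC there is 26/4 = $6.50 ≤ P, so producing beats shutting down (which would give -$88).

x = 4; profit = -$18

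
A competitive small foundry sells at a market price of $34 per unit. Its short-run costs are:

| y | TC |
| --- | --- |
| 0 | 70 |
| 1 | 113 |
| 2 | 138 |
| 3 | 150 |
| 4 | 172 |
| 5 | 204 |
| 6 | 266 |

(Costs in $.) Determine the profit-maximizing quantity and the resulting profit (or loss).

Compute π = P·y − TC at each output: y=0: -70; y=1: -79; y=2: -70; y=3: -48; y=4: -36; y=5: -34; y=6: -62.
Profit is maximized at y = 5. AVC there is 134/5 = $26.80 ≤ P, so producing beats shutting down (which would give -$70).

y = 5; profit = -$34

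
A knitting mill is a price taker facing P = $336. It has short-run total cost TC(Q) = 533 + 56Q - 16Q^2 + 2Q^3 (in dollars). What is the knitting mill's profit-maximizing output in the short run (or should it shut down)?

Produce at Q = 10

From TC, MC = TC'(Q) = 56 - 32Q + 6Q^2 and AVC = VC/Q = 56 - 16Q + 2Q^2.
AVC hits its minimum where MC = AVC, at Q = 4, giving min AVC = 56 - 16·4 + 2·4^2 = $24.
Since P = $336 ≥ min AVC = $24, price covers variable cost and the firm should produce.
P = MC gives -280 - 32Q + 6Q^2 = 0, with roots -14/3 and 10. Take the larger (rising MC): Q* = 10.
Check: AVC at Q = 10 is $96 ≤ P, so revenue covers variable cost.
Profit = P·Q − TC = 336·10 − 1493 = $1867.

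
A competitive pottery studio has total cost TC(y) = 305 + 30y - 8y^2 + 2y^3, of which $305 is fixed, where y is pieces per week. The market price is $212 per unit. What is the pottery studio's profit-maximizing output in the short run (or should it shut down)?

Produce at y = 7

Strip out fixed cost: VC = 30y - 8y^2 + 2y^3. Then AVC = 30 - 8y + 2y^2 and MC = 30 - 16y + 6y^2.
AVC is minimized where dAVC/dy = -8 + 4y = 0, at y = 2; min AVC = 30 - 8·2 + 2·2^2 = $22.
Because $212 ≥ $22, revenue can cover variable cost; the firm operates.
Set P = MC: 212 = 30 - 16y + 6y^2 → -182 - 16y + 6y^2 = 0. The roots are y = -13/3 and y = 7; the profit-maximizing output is on the rising part of MC, so y* = 7.
Check: AVC at y = 7 is $72 ≤ P, so revenue covers variable cost.
Profit = P·y − TC = 212·7 − 809 = $675.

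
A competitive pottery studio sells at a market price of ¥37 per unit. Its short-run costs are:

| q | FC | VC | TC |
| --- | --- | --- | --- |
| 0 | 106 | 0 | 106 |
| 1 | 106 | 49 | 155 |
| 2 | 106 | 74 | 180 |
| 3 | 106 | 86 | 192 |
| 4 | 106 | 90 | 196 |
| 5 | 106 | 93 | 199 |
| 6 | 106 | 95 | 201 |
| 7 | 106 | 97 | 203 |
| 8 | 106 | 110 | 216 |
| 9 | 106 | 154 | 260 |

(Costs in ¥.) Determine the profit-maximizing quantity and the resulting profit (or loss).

q = 8; profit = ¥80

Profit at each row (π = 37q − TC): q=0: -106; q=1: -118; q=2: -106; q=3: -81; q=4: -48; q=5: -14; q=6: 21; q=7: 56; q=8: 80; q=9: 73.
Profit is maximized at q = 8. AVC there is 110/8 = ¥13.75 ≤ P, so producing beats shutting down (which would give -¥106).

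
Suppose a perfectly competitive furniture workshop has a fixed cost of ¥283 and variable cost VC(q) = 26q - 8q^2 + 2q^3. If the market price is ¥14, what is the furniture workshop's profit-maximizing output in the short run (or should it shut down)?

Shut down

From TC, MC = TC'(q) = 26 - 16q + 6q^2 and AVC = VC/q = 26 - 8q + 2q^2.
The AVC parabola has its vertex at q = 8/4 = 2, where AVC = 26 - 8·2 + 2·2^2 = ¥18.
Since P = ¥14 < min AVC = ¥18, price fails to cover variable cost at any output.
Shutting down limits the loss to fixed cost, ¥283.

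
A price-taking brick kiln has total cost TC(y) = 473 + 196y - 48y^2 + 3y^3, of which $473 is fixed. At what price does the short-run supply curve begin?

The shutdown price is the minimum of AVC. VC = 196y - 48y^2 + 3y^3, so AVC = 196 - 48y + 3y^2.
At the minimum of AVC, MC = AVC. MC = 196 - 96y + 9y^2; setting MC = AVC gives 6y^2 - 48y = 0, so y = 8. min AVC = 4.
So the shutdown price is $4.

$4 per unit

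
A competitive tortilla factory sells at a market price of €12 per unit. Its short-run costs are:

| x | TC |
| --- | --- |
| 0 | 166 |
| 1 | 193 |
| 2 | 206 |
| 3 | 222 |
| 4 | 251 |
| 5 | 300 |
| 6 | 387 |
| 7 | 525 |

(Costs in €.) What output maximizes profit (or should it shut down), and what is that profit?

Profit at each row (π = 12x − TC): x=0: -166; x=1: -181; x=2: -182; x=3: -186; x=4: -203; x=5: -240; x=6: -315; x=7: -441.
Profit is highest at x = 0. Equivalently, the lowest AVC in the table is 56/3 ≈ €18.67 at x = 3, and P = €12 falls below it — price never covers variable cost, so the firm shuts down and loses only its fixed cost.

x = 0 (shut down); profit = -€166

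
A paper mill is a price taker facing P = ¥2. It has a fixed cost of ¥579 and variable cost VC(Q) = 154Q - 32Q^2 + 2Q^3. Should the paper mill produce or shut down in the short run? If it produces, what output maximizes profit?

Variable cost is VC = 154Q - 32Q^2 + 2Q^3, so AVC = VC/Q = 154 - 32Q + 2Q^2 and MC = dTC/dQ = 154 - 64Q + 6Q^2.
AVC hits its minimum where MC = AVC, at Q = 8, giving min AVC = 154 - 32·8 + 2·8^2 = ¥26.
With P < min AVC (¥2 < ¥26), every unit sold adds to the loss.
Shutting down limits the loss to fixed cost, ¥579.

Shut down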